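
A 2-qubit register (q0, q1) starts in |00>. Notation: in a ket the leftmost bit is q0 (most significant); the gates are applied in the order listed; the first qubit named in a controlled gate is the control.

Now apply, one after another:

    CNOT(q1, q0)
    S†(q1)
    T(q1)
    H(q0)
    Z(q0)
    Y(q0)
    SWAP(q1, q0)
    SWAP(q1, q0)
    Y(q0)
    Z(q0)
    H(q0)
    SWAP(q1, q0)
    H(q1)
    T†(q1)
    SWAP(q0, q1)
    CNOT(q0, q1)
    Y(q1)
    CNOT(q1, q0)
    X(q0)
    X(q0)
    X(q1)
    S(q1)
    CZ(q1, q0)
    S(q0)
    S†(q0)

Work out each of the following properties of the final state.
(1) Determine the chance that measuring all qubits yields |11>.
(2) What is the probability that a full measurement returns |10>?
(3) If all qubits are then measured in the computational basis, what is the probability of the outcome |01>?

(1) Outcome |11> occurs with probability 1/2. Key observation: steps 4-11 multiply out to the identity, so the circuit reduces to the remaining gates.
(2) The probability of measuring |10> is 1/2.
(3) A full measurement returns |01> with probability 0.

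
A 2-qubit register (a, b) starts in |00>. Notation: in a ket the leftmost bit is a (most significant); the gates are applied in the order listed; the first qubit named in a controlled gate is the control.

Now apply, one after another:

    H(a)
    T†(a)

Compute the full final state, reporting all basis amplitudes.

The resulting statevector has amplitude sqrt(2)/2 on |00>, 0 on |01>, -sqrt(2)*exp(3*I*pi/4)/2 on |10>, 0 on |11>.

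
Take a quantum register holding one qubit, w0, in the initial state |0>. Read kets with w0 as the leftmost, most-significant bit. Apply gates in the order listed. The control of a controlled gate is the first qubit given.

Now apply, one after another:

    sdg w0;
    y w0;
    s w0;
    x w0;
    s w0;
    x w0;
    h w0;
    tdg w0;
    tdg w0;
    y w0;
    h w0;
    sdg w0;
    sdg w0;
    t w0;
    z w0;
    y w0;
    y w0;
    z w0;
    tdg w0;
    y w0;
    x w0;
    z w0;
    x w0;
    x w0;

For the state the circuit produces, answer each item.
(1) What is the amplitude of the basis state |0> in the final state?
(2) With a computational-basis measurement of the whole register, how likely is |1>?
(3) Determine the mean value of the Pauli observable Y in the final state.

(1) The amplitude on |0> is 1/2 - I/2. Key observation: gates 14-19 undo each other exactly, leaving only the rest of the circuit to track.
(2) Outcome |1> occurs with probability 1/2.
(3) In the final state, Y has expectation 1.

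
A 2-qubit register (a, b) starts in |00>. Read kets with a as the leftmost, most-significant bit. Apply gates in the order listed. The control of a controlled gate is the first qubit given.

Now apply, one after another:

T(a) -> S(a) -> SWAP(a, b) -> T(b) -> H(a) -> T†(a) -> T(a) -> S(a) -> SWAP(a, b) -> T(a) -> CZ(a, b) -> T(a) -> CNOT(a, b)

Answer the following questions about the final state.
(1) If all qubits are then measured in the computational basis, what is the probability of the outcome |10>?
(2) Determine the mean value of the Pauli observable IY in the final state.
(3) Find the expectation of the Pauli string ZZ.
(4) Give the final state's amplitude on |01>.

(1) The probability of measuring |10> is 0.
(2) In the final state, IY has expectation 1.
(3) In the final state, ZZ has expectation 0.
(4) |01> carries amplitude sqrt(2)*I/2 in the final state.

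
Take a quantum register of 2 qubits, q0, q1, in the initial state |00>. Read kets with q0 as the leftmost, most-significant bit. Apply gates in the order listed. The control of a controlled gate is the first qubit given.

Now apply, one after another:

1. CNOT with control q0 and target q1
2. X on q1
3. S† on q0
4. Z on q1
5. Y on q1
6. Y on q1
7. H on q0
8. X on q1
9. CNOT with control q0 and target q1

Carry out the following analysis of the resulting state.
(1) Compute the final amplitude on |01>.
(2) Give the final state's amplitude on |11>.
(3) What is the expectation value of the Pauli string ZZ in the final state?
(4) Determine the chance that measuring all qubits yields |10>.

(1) The final state's coefficient on |01> equals 0.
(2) |11> carries amplitude -sqrt(2)/2 in the final state.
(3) The expectation value of ZZ is 1.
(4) The probability of measuring |10> is 0.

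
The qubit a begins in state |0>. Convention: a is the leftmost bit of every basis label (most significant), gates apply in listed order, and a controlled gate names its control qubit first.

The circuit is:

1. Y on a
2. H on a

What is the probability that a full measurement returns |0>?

A full measurement returns |0> with probability 1/2.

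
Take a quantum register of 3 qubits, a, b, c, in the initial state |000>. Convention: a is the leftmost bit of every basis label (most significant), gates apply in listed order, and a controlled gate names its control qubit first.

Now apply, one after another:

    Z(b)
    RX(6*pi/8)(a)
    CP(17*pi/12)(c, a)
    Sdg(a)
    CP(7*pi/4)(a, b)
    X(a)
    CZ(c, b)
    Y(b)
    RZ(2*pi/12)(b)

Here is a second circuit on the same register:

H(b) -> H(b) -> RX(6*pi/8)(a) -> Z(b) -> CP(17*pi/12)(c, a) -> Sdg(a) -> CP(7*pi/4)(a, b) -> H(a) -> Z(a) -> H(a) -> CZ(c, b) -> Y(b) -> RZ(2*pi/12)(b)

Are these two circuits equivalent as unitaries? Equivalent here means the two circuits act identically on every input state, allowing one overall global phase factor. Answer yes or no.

Yes, they are equivalent — the unitaries differ by at most a global phase.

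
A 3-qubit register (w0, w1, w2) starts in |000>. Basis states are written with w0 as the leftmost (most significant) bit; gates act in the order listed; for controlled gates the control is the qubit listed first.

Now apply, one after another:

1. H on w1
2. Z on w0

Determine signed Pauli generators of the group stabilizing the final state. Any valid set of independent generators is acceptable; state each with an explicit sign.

The final state is stabilized by the group generated by +IXI, +ZII, +IIZ; other independent generating sets are equally valid.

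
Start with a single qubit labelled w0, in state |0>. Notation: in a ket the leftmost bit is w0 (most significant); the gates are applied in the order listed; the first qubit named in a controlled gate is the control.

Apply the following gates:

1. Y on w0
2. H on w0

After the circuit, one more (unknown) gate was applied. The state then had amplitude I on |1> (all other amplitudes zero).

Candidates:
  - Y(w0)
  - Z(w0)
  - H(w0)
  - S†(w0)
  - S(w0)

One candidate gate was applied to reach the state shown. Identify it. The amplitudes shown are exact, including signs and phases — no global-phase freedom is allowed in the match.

It was H(w0) that produced the state shown.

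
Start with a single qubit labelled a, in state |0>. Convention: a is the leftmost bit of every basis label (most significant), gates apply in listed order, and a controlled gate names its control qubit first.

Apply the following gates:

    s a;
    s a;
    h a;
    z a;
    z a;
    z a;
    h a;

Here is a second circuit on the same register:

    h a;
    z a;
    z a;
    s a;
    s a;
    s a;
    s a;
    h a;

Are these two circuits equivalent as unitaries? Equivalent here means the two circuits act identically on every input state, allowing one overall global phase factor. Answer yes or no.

No — the two circuits implement different unitaries, even allowing a global phase.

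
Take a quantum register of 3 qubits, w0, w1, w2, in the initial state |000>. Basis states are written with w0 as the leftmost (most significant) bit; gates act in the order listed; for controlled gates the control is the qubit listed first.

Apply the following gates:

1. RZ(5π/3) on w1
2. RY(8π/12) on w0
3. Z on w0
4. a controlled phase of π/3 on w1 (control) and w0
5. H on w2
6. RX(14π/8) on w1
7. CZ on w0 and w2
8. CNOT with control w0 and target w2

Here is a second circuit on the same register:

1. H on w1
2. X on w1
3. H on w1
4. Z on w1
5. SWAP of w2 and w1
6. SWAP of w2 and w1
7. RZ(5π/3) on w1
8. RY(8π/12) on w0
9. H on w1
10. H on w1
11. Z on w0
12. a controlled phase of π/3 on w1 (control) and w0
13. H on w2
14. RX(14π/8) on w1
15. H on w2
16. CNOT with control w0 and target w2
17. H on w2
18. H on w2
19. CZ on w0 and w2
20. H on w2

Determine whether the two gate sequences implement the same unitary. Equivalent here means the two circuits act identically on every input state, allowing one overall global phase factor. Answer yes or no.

Yes, they are equivalent — the unitaries differ by at most a global phase.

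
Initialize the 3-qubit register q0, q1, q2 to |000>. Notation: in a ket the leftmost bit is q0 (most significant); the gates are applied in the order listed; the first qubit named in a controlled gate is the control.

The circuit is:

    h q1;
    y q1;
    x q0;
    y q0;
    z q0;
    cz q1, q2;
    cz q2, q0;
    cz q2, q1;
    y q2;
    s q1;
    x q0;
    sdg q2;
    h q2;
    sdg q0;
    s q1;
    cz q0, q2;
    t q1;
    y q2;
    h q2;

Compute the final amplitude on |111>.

The amplitude on |111> is sqrt(2)*exp(I*pi/4)/2.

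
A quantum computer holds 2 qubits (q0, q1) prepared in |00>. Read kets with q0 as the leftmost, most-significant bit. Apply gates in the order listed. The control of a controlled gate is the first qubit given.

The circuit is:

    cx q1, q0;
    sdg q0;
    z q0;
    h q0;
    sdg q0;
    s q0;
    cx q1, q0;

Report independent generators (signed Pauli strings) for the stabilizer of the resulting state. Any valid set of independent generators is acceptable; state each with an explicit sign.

The final state is stabilized by the group generated by +XI, +IZ; other independent generating sets are equally valid.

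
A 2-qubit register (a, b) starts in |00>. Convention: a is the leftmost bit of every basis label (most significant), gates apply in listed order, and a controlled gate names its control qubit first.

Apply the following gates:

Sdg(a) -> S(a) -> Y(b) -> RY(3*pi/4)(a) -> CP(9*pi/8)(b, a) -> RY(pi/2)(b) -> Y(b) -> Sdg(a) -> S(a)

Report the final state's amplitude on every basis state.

After the circuit, the state carries amplitude sqrt(4 - 2*sqrt(2))/4 on |00>, sqrt(4 - 2*sqrt(2))/4 on |01>, -sqrt(2*sqrt(2) + 4)*exp(I*pi/8)/4 on |10>, -sqrt(2*sqrt(2) + 4)*exp(I*pi/8)/4 on |11>.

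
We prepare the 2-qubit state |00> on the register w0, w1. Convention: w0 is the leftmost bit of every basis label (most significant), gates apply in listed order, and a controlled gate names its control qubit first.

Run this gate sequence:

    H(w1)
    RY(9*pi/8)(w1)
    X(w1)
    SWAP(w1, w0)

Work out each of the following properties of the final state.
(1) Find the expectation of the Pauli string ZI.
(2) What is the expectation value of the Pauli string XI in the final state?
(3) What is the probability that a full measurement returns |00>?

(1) The observable ZI averages to -sqrt(2 - sqrt(2))/2.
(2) The observable XI averages to -sqrt(sqrt(2) + 2)/2.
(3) The probability of measuring |00> is 1/2 - sqrt(2 - sqrt(2))/4.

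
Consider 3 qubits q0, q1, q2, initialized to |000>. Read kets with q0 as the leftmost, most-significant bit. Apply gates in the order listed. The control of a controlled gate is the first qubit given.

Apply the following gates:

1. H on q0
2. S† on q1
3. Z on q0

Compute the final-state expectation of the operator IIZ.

The observable IIZ averages to 1.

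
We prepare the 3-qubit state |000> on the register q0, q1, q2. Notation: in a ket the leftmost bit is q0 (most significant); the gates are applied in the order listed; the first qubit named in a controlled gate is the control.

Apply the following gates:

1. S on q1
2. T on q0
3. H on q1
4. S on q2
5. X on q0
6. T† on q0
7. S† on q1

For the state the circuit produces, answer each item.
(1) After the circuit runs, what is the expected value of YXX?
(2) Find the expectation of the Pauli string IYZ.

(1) The observable YXX averages to 0.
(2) The observable IYZ averages to -1.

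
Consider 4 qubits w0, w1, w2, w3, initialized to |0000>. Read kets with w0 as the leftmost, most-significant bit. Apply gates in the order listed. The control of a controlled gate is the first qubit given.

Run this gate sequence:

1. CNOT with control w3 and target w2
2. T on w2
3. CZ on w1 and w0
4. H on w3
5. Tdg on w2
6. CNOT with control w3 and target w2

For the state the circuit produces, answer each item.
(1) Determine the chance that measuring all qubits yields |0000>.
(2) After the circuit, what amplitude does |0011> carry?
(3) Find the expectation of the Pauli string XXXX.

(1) The probability of measuring |0000> is 1/2.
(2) The amplitude on |0011> is sqrt(2)/2.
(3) In the final state, XXXX has expectation 0.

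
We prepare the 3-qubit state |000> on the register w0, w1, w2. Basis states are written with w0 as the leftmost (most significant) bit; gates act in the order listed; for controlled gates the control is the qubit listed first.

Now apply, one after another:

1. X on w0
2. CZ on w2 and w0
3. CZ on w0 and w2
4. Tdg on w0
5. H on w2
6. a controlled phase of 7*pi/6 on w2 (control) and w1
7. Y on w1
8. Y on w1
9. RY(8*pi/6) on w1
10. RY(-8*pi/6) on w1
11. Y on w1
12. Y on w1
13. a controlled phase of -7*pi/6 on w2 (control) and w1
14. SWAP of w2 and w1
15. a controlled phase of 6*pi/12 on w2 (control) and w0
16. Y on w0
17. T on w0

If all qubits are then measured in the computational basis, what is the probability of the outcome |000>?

Outcome |000> occurs with probability 1/2.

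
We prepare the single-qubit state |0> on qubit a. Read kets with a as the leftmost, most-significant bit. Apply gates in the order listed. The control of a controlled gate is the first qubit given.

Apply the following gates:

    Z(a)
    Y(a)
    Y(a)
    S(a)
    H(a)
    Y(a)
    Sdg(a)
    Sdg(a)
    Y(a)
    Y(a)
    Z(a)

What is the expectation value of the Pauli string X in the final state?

In the final state, X has expectation -1.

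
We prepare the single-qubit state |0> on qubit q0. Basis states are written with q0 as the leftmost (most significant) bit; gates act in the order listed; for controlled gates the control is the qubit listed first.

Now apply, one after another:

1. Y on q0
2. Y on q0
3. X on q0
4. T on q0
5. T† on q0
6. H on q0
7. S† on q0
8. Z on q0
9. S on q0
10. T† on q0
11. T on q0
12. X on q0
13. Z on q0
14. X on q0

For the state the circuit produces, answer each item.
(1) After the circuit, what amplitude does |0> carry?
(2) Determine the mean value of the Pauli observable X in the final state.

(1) The final state's coefficient on |0> equals -sqrt(2)/2.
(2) In the final state, X has expectation -1.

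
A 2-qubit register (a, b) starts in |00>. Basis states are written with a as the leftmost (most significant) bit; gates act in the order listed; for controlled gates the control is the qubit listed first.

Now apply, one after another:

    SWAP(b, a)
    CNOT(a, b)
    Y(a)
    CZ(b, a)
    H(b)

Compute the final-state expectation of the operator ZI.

The expectation value of ZI is -1.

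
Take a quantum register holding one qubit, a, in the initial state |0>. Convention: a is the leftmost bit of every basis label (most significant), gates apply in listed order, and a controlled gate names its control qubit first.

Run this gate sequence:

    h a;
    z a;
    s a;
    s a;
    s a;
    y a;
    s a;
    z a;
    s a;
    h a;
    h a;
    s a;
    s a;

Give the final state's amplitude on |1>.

|1> carries amplitude -sqrt(2)*I/2 in the final state.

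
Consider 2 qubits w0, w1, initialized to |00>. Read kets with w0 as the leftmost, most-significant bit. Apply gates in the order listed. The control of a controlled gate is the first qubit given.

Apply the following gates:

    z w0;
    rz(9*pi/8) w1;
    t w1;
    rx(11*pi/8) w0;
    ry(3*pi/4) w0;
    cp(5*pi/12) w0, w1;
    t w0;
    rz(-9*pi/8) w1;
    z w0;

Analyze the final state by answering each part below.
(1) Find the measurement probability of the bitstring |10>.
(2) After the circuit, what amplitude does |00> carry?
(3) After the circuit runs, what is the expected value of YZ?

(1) Outcome |10> occurs with probability 1/2 - sqrt(4 - 2*sqrt(2))/8.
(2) |00> carries amplitude -sqrt(1/2 - sqrt(2)/4)*cos(5*pi/16) + I*sqrt(sqrt(2)/4 + 1/2)*sin(5*pi/16) in the final state.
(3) The observable YZ averages to -exp(I*pi/4)*sin(5*pi/16)*cos(5*pi/16) - I*sqrt(1/2 - sqrt(2)/4)*sqrt(sqrt(2)/4 + 1/2)*exp(I*pi/4)*sin(5*pi/16)**2 - I*sqrt(1/2 - sqrt(2)/4)*sqrt(sqrt(2)/4 + 1/2)*exp(-I*pi/4)*cos(5*pi/16)**2 + I*sqrt(1/2 - sqrt(2)/4)*sqrt(sqrt(2)/4 + 1/2)*exp(I*pi/4)*cos(5*pi/16)**2 + I*sqrt(1/2 - sqrt(2)/4)*sqrt(sqrt(2)/4 + 1/2)*exp(-I*pi/4)*sin(5*pi/16)**2 - exp(-I*pi/4)*sin(5*pi/16)*cos(5*pi/16).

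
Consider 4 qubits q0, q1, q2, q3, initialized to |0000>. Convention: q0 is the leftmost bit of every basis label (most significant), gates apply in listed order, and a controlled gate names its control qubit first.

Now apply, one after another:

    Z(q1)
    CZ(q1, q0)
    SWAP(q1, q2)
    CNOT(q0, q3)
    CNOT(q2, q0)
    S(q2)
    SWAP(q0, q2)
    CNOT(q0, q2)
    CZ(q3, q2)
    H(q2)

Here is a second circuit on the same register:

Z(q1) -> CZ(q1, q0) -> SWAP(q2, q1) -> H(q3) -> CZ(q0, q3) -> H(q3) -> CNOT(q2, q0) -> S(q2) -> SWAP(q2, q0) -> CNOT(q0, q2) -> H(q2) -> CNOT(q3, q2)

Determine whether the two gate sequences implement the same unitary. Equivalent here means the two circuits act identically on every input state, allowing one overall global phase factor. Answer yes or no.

Yes, they are equivalent — the unitaries differ by at most a global phase.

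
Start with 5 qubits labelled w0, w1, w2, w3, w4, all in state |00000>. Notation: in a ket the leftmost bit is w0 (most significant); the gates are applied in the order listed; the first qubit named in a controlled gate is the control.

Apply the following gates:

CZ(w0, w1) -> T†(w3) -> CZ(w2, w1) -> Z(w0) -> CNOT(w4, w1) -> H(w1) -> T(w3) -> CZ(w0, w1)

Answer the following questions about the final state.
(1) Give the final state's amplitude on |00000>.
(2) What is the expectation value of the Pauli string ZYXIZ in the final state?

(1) The amplitude on |00000> is sqrt(2)/2.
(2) In the final state, ZYXIZ has expectation 0.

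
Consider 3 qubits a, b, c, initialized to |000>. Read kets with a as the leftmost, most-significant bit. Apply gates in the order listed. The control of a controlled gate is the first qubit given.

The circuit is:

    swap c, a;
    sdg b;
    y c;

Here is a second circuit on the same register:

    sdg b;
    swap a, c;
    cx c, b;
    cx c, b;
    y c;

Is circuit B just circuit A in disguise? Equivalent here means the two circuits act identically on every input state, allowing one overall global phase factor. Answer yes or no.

Yes: on every input state the two circuits agree up to one overall phase factor.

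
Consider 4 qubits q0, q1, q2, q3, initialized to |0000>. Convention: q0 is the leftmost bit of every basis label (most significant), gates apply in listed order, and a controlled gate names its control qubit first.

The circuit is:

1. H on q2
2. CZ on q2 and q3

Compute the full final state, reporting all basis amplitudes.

The final amplitudes are sqrt(2)/2 on |0000>, sqrt(2)/2 on |0010>, and 0 on every other basis state.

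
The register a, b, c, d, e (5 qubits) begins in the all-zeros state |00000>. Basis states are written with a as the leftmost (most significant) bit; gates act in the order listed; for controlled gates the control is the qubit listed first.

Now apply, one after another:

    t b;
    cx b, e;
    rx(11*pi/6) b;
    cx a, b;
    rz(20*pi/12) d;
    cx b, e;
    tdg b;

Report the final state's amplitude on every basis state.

The final amplitudes are (sqrt(2) + sqrt(6))*exp(I*pi/6)/4 on |00000>, (-sqrt(2) + sqrt(6))*exp(5*I*pi/12)/4 on |01001>, and 0 on every other basis state.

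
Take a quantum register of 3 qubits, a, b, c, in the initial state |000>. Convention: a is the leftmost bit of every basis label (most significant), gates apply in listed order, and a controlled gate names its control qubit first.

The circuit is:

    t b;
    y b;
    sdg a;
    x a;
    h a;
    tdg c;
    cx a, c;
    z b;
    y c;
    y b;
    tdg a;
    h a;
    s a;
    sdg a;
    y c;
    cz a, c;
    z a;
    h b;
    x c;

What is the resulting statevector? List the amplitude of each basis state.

The final amplitudes are -sqrt(2)*exp(3*I*pi/4)/4 on |000>, -sqrt(2)/4 on |001>, -sqrt(2)*exp(3*I*pi/4)/4 on |010>, -sqrt(2)/4 on |011>, sqrt(2)*exp(3*I*pi/4)/4 on |100>, sqrt(2)/4 on |101>, sqrt(2)*exp(3*I*pi/4)/4 on |110>, sqrt(2)/4 on |111>.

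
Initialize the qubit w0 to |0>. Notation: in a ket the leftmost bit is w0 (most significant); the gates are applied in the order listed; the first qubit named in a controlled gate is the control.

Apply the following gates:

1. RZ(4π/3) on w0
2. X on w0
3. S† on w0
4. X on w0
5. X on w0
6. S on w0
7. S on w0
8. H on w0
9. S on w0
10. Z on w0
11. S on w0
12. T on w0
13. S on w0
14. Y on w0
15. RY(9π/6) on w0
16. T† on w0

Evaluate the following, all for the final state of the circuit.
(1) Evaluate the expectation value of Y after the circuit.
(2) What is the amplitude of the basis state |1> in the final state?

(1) The observable Y averages to -1/2. Key observation: steps 3-6 multiply out to the identity, so the circuit reduces to the remaining gates.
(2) The final state's coefficient on |1> equals (1 + exp(-I*pi/4))*exp(-11*I*pi/12)/2.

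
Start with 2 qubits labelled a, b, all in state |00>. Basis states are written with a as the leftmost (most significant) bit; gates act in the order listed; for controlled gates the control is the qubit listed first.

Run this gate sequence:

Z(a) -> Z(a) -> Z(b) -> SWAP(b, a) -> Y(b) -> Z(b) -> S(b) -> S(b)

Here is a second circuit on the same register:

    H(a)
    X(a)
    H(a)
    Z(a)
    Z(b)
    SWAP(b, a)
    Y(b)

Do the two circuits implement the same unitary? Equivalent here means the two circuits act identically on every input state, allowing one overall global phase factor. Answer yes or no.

Yes: on every input state the two circuits agree up to one overall phase factor.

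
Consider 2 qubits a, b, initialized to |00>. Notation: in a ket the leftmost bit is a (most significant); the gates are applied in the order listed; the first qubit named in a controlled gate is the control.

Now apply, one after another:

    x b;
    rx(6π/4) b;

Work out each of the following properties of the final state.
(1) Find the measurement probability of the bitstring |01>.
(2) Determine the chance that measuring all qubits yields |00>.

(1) The probability of measuring |01> is 1/2.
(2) Outcome |00> occurs with probability 1/2.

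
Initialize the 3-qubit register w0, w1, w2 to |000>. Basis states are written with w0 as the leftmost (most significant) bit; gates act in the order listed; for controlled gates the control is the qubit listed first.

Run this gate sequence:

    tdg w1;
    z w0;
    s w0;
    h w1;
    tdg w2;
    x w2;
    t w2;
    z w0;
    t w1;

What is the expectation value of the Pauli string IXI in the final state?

The observable IXI averages to sqrt(2)/2.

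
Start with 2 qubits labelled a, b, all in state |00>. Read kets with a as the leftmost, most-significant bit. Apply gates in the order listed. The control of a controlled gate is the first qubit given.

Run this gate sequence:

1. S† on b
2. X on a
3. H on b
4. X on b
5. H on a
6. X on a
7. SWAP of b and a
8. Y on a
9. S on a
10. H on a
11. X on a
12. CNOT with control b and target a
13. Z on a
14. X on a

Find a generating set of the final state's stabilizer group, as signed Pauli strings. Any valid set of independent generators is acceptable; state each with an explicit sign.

The final state is stabilized by the group generated by -YZ, -ZY; other independent generating sets are equally valid.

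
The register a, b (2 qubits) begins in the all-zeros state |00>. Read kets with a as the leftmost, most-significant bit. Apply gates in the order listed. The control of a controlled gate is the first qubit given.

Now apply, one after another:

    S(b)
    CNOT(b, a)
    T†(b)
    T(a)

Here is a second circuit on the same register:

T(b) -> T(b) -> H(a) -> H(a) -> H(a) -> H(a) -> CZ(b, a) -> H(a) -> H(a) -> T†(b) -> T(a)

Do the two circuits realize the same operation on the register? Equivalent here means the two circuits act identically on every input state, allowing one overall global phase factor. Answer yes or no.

No, they are not equivalent — no single phase factor reconciles the two unitaries.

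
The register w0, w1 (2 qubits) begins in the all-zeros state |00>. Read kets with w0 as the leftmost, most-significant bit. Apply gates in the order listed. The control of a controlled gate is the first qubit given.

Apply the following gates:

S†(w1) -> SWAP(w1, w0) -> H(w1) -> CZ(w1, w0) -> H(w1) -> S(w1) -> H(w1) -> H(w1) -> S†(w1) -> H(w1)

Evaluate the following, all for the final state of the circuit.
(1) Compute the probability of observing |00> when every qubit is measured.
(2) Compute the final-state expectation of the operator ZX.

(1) The probability of measuring |00> is 1/2. Key observation: steps 5-10 multiply out to the identity, so the circuit reduces to the remaining gates.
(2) The observable ZX averages to 1.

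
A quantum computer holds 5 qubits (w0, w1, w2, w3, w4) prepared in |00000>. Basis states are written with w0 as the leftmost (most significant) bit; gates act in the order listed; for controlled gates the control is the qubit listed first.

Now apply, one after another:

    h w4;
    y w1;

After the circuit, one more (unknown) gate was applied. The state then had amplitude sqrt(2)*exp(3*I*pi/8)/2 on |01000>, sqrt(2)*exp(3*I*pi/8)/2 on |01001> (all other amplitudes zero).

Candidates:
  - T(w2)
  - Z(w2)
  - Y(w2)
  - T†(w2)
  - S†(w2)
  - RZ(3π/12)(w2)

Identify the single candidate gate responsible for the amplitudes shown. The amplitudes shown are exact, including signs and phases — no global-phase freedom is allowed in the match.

The applied gate was RZ(3π/12)(w2).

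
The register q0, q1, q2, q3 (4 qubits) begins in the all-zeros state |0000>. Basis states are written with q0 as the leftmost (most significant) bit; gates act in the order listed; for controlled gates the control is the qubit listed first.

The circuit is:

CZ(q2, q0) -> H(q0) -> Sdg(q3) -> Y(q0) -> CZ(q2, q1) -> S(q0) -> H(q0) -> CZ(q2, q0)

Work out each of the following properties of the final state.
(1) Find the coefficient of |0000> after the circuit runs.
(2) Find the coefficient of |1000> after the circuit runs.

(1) The final state's coefficient on |0000> equals -1/2 - I/2.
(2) |1000> carries amplitude 1/2 - I/2 in the final state.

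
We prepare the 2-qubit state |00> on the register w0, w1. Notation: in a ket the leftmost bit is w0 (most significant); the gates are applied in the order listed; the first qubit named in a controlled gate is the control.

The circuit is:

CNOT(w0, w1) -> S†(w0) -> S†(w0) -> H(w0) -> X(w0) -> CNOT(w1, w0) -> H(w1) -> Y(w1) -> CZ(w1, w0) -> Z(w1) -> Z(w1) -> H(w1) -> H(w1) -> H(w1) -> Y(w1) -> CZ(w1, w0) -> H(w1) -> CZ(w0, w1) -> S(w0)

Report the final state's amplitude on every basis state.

The resulting statevector has amplitude -1/2 on |00>, -1/2 on |01>, -I/2 on |10>, -I/2 on |11>. Key observation: gates 12-13 undo each other exactly, leaving only the rest of the circuit to track.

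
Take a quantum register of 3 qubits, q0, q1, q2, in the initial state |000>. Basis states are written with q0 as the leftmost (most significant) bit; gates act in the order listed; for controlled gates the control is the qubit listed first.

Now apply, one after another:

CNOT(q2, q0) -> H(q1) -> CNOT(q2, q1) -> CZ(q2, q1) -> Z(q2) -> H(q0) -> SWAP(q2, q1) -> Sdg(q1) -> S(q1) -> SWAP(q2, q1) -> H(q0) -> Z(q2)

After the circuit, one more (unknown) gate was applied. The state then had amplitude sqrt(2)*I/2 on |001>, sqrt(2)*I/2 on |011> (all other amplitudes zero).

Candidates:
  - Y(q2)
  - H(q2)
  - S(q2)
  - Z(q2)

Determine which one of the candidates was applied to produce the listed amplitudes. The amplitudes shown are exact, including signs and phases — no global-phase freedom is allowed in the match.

The unique candidate consistent with the amplitudes is Y(q2). Key observation: the block from step 5 through step 12 cancels to the identity and can be dropped.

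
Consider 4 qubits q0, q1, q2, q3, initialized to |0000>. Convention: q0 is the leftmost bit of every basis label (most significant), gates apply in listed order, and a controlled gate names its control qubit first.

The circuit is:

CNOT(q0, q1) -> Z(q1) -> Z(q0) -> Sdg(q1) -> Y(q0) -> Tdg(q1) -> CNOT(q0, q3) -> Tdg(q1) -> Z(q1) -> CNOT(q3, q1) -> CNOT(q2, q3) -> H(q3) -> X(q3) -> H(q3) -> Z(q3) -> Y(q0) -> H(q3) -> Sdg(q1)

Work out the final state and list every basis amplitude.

The resulting statevector has amplitude -sqrt(2)*I/2 on |0100>, sqrt(2)*I/2 on |0101>, and 0 on every other basis state. Key observation: steps 12-15 multiply out to the identity, so the circuit reduces to the remaining gates.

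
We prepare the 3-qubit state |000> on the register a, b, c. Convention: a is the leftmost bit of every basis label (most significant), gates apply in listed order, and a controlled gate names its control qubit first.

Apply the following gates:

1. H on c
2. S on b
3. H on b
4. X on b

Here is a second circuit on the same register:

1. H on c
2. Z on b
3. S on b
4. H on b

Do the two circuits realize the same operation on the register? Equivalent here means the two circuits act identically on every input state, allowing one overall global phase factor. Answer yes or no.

Yes: on every input state the two circuits agree up to one overall phase factor.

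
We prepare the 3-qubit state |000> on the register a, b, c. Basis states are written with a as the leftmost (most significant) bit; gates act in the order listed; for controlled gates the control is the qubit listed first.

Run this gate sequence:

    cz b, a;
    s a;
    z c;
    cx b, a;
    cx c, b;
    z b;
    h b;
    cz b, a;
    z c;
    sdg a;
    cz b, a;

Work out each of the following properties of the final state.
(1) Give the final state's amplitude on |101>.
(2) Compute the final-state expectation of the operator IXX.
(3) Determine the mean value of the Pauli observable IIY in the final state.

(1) The amplitude on |101> is 0.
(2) The observable IXX averages to 0.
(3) The expectation value of IIY is 0.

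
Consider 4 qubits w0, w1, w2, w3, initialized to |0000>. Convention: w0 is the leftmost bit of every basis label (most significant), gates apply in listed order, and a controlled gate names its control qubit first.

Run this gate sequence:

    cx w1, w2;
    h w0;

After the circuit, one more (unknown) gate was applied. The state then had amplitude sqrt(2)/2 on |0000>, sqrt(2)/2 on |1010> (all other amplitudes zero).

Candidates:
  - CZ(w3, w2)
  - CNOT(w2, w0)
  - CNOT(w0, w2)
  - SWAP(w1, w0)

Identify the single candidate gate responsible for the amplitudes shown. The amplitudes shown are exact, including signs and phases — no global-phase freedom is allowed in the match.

The applied gate was CNOT(w0, w2).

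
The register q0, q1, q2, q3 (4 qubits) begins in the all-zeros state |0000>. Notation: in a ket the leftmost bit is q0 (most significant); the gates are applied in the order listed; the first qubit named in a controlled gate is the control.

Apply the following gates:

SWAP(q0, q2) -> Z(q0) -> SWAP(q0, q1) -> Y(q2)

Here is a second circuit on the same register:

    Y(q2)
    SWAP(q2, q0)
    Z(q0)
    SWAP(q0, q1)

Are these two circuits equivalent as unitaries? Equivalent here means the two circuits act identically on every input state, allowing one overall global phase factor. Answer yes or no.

No, they are not equivalent — no single phase factor reconciles the two unitaries.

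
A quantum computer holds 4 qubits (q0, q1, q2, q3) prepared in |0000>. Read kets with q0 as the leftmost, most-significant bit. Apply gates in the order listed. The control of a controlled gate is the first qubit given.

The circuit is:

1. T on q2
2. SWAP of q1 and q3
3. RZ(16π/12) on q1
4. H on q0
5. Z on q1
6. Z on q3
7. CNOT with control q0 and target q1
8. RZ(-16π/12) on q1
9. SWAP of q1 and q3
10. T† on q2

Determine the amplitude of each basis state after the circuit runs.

The resulting statevector has amplitude sqrt(2)/2 on |0000>, sqrt(2)*exp(2*I*pi/3)/2 on |1001>, and 0 on every other basis state.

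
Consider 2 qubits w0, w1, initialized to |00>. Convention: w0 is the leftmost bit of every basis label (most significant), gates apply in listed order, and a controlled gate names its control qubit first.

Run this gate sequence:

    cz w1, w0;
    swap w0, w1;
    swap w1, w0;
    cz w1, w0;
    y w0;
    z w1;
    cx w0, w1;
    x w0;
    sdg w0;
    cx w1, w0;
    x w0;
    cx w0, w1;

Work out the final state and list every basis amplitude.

The final amplitudes are I on |01>, and 0 on every other basis state.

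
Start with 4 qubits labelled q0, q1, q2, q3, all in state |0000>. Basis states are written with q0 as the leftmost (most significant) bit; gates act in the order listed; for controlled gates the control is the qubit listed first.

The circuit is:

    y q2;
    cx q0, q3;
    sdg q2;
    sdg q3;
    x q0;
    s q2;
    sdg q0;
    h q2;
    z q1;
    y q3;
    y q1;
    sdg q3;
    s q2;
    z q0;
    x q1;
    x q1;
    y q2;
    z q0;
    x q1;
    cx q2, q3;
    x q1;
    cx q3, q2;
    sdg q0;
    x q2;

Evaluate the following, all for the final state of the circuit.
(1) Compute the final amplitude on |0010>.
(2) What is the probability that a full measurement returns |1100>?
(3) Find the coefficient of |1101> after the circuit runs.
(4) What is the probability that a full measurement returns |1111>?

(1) The amplitude on |0010> is 0.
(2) Outcome |1100> occurs with probability 1/2.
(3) |1101> carries amplitude -sqrt(2)/2 in the final state.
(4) The probability of measuring |1111> is 0.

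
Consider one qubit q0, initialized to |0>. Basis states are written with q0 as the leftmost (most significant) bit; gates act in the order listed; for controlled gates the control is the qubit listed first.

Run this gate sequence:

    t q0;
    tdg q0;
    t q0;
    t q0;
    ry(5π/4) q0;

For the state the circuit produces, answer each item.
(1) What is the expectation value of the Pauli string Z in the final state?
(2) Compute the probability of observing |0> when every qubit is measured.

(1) The observable Z averages to -sqrt(2)/2.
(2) A full measurement returns |0> with probability 1/2 - sqrt(2)/4.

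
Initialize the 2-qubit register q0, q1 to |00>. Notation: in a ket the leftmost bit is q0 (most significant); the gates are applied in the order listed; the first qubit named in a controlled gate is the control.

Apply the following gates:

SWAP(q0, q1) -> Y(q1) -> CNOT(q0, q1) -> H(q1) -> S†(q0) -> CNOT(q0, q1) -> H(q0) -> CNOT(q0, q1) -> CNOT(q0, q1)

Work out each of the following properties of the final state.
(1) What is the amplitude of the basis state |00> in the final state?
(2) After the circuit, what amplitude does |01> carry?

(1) The final state's coefficient on |00> equals I/2. Key observation: gates 8-9 undo each other exactly, leaving only the rest of the circuit to track.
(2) The amplitude on |01> is -I/2.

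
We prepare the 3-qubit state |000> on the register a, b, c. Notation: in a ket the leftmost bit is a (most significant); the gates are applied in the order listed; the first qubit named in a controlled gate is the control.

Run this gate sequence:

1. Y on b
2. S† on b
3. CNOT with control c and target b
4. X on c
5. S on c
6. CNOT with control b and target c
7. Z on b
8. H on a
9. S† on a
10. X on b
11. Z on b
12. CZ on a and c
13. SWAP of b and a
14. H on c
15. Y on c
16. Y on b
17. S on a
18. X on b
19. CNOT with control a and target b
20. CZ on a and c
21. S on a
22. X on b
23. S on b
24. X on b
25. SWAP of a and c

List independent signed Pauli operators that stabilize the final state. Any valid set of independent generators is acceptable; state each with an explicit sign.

The final state is stabilized by the group generated by -XII, +IXI, +IIZ; other independent generating sets are equally valid.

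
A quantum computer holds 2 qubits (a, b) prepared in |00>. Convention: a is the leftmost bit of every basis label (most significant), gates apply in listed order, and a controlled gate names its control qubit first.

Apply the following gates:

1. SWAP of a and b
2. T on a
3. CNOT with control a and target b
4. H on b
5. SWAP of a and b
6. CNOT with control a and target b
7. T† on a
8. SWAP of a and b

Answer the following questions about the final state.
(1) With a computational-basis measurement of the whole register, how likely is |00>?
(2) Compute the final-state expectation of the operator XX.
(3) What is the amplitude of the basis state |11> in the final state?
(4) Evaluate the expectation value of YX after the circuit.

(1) A full measurement returns |00> with probability 1/2.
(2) The observable XX averages to sqrt(2)/2.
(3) The final state's coefficient on |11> equals -sqrt(2)*exp(3*I*pi/4)/2.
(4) In the final state, YX has expectation -sqrt(2)/2.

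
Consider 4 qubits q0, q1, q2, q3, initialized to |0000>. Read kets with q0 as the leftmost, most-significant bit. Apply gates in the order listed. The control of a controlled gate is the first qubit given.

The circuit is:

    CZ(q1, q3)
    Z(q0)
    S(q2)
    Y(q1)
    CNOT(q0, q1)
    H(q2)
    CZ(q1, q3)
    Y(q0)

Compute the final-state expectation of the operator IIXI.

The observable IIXI averages to 1.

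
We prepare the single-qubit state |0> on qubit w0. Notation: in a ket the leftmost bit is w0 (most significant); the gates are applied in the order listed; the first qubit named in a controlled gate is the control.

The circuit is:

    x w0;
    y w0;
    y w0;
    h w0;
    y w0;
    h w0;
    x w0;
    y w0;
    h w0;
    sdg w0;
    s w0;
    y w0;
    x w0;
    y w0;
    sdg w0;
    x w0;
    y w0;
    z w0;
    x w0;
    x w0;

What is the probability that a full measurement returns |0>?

Outcome |0> occurs with probability 1/2.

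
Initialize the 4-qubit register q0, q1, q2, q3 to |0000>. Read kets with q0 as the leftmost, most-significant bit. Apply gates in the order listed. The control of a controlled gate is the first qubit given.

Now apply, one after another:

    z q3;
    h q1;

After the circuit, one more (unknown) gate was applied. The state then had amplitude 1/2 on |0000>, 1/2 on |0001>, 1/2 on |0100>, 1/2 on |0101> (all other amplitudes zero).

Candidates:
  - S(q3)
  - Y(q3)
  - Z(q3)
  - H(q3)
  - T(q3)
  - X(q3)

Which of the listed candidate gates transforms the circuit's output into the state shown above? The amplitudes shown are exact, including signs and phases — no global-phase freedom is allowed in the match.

The unique candidate consistent with the amplitudes is H(q3).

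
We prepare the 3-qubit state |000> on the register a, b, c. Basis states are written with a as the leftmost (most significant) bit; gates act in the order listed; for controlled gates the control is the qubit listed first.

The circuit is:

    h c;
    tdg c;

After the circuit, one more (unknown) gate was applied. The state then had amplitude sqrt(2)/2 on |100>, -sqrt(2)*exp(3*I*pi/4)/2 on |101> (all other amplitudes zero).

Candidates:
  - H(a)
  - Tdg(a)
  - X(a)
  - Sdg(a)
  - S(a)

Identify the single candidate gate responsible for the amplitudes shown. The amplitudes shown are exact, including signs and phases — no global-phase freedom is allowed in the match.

It was X(a) that produced the state shown.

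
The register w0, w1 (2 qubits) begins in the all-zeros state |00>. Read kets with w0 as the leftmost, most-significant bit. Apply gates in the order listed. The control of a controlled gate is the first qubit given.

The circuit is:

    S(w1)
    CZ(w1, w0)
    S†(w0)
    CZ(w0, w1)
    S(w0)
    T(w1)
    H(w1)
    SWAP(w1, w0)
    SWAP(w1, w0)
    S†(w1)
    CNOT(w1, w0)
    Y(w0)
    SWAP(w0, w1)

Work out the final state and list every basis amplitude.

The final amplitudes are 0 on |00>, sqrt(2)*I/2 on |01>, -sqrt(2)/2 on |10>, 0 on |11>.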